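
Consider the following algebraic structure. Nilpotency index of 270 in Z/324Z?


270^k mod 324:
k=1: 270
k=2: 0
First zero at k = 2


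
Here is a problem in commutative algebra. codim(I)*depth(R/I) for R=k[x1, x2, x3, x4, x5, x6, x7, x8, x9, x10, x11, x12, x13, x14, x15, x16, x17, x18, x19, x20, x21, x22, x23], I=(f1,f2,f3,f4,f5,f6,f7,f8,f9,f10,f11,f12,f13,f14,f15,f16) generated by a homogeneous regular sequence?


codim=16, depth=dim(R/I)=23-16=7
Product=16*7=112


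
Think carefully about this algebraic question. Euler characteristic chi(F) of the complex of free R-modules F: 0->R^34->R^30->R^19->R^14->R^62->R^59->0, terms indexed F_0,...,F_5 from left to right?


chi = sum (-1)^i * rank:
(-1)^0*34=34
(-1)^1*30=-30
(-1)^2*19=19
(-1)^3*14=-14
(-1)^4*62=62
(-1)^5*59=-59
chi=12


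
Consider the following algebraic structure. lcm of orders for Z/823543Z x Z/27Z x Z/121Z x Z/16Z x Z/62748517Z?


Exponent = lcm of the cyclic orders; pairwise coprime => product.
7^7*3^3*11^2*2^4*13^7=823543*27*121*16*62748517=2701213200384530832


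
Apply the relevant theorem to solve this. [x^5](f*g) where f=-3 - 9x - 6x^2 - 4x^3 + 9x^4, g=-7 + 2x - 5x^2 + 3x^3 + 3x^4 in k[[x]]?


[x^5] = sum a_i*b_j, i+j=5
  -9*3=-27
  -6*3=-18
  -4*-5=20
  9*2=18
Sum=-7


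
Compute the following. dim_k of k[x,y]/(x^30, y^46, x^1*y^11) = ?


k[x,y]/I, I = (x^30, y^46, x^1*y^11)
Rect: 30x46=1380. Corner: (30-1)x(46-11)=1015.
dim = 1380-1015 = 365


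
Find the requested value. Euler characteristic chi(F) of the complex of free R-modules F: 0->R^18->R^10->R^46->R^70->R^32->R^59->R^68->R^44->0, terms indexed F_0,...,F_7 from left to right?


chi = sum (-1)^i * rank:
(-1)^0*18=18
(-1)^1*10=-10
(-1)^2*46=46
(-1)^3*70=-70
(-1)^4*32=32
(-1)^5*59=-59
(-1)^6*68=68
(-1)^7*44=-44
chi=-19


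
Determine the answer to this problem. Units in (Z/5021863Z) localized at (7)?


Local ring = Z/343Z.
phi(343) = 7^2*(7-1) = 294


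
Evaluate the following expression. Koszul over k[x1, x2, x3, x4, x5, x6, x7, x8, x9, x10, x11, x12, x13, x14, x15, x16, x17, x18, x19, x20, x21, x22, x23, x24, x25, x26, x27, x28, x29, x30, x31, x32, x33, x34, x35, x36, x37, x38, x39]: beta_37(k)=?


C(n,i)=C(39,37)=741


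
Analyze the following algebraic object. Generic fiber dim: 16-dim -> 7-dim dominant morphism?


dim(fiber)=dim(X)-dim(Y)=16-7=9


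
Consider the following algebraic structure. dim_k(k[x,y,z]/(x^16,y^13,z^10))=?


Basis: x^iy^jz^k, i<16,j<13,k<10
16*13*10=2080


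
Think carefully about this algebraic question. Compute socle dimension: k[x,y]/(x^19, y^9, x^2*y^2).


Socle = ann(m) = span of standard monomials u with x*u, y*u in I (staircase corners).
Minimal generators: x^19, x^2*y^2, y^9
Corners: xy^8, x^18y
Socle dim=2


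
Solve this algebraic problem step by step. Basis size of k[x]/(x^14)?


Basis: 1,x,...,x^13
dim=14


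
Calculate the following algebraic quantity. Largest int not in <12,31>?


gcd(12,31)=1 => F=ab-a-b=12*31-12-31=372-43=329


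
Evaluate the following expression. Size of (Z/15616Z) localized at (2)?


2-primary part: 15616=2^8*61
Size=2^8=256


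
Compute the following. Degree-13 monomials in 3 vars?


C(d+n-1,n-1)=C(15,2)=105


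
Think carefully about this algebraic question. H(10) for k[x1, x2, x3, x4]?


C(d+n-1,n-1)=C(13,3)=286


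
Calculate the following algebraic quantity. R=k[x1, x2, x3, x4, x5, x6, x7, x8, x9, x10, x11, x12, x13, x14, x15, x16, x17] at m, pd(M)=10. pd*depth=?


pd+depth=17
depth=17-10=7
pd*depth=10*7=70


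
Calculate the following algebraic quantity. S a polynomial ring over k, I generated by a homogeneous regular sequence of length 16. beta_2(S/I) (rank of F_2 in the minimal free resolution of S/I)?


Regular sequence => Koszul complex is the minimal free resolution.
Syz_1 minimally generated by Koszul relations f_i*e_j - f_j*e_i (i<j): mu(Syz_1) = beta_2 = C(m,2) = m(m-1)/2
m=16
16*15/2 = 120


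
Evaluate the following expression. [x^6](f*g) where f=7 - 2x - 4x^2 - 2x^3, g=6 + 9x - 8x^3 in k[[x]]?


[x^6] = sum a_i*b_j, i+j=6
  -2*-8=16
Sum=16


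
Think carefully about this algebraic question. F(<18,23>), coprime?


gcd(18,23)=1 => F=ab-a-b=18*23-18-23=414-41=373


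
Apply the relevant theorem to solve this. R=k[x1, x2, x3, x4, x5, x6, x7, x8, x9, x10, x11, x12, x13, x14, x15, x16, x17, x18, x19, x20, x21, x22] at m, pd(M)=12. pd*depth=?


pd+depth=22
depth=22-12=10
pd*depth=12*10=120


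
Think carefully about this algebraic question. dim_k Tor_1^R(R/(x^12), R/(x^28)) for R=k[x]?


Tor_1(R/I,R/J)=(I cap J)/IJ=(x^28)/(x^40)
dim=40-28=min(12,28)=12


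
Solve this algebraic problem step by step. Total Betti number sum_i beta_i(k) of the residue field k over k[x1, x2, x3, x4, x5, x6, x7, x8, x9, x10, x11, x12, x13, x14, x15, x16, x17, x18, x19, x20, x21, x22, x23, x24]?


Koszul resolution: beta_i(k)=C(n,i), n=24
sum_i C(24,i) = 2^24 = 16777216


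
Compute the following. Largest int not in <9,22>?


gcd(9,22)=1 => F=ab-a-b=9*22-9-22=198-31=167


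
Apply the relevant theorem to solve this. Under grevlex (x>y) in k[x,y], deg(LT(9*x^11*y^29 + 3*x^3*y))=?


LT: 9*x^11*y^29
deg_x=11, deg_y=29
Total=11+29=40


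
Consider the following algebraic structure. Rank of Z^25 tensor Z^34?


rank(M(x)N) = rank(M)*rank(N)
25*34 = 850


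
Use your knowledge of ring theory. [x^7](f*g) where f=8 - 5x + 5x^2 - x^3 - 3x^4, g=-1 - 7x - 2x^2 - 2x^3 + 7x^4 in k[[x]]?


[x^7] = sum a_i*b_j, i+j=7
  -1*7=-7
  -3*-2=6
Sum=-1


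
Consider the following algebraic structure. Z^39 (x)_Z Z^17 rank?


rank(M(x)N) = rank(M)*rank(N)
39*17 = 663


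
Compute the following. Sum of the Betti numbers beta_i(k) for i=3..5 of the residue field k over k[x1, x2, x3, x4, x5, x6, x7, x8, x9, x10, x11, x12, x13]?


Koszul resolution: beta_i(k)=C(n,i), n=13
C(13,3)=286, C(13,4)=715, C(13,5)=1287
Sum=2288


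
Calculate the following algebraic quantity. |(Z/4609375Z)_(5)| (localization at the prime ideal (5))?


5-primary part: 4609375=5^7*59
Size=5^7=78125


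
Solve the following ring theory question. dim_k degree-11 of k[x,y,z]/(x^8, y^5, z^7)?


Need i<8, j<5, k<7 with i+j+k=11.
For each i, j ranges over max(0,11-i-6)..min(4,11-i):
  i=0: j in [5,4] -> 0
  i=1: j in [4,4] -> 1
  i=2: j in [3,4] -> 2
  i=3: j in [2,4] -> 3
  i=4: j in [1,4] -> 4
  i=5: j in [0,4] -> 5
  i=6: j in [0,4] -> 5
  i=7: j in [0,4] -> 5
H(11) = 0+1+2+3+4+5+5+5 = 25


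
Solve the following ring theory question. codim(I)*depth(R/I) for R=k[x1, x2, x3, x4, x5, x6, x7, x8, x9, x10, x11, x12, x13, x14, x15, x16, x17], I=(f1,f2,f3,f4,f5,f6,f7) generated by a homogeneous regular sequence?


codim=7, depth=dim(R/I)=17-7=10
Product=7*10=70


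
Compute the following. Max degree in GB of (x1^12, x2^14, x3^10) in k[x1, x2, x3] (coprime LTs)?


Pure powers, coprime LTs => already GB.
Degrees: 12, 14, 10
Max=14


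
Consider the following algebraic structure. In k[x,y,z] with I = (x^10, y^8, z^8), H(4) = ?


Need i<10, j<8, k<8 with i+j+k=4.
For each i, j ranges over max(0,4-i-7)..min(7,4-i):
  i=0: j in [0,4] -> 5
  i=1: j in [0,3] -> 4
  i=2: j in [0,2] -> 3
  i=3: j in [0,1] -> 2
  i=4: j in [0,0] -> 1
H(4) = 5+4+3+2+1 = 15


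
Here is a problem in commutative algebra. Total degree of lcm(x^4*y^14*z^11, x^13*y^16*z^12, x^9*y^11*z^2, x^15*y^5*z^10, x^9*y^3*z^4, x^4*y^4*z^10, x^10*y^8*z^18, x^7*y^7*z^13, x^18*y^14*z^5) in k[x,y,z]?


lcm = componentwise max:
x: max(4,13,9,15,9,4,10,7,18)=18
y: max(14,16,11,5,3,4,8,7,14)=16
z: max(11,12,2,10,4,10,18,13,5)=18
Total=18+16+18=52


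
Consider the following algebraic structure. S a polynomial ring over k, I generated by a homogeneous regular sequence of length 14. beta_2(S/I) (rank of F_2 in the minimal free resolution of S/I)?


Regular sequence => Koszul complex is the minimal free resolution.
Syz_1 minimally generated by Koszul relations f_i*e_j - f_j*e_i (i<j): mu(Syz_1) = beta_2 = C(m,2) = m(m-1)/2
m=14
14*13/2 = 91


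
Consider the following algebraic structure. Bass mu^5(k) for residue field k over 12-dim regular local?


C(n,i)=C(12,5)=792


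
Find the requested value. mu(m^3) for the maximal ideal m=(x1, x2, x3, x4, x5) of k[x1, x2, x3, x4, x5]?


Graded Nakayama: mu(m^d) = dim_k (m^d/m^(d+1)) = #degree-3 monomials in 5 vars
C(n+d-1,d)=C(7,3)=35


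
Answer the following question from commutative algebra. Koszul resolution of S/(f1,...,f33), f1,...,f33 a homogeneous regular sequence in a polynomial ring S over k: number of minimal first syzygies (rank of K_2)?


Regular sequence => Koszul complex is the minimal free resolution.
Syz_1 minimally generated by Koszul relations f_i*e_j - f_j*e_i (i<j): mu(Syz_1) = beta_2 = C(m,2) = m(m-1)/2
m=33
33*32/2 = 528


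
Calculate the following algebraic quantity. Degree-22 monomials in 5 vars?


C(d+n-1,n-1)=C(26,4)=14950


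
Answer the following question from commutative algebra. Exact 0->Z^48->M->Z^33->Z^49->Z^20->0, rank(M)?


Alt sum=0:
(-1)^0*48 + (-1)^1*? + (-1)^2*33 + (-1)^3*49 + (-1)^4*20=0
rank(M)=52


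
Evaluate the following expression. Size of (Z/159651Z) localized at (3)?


3-primary part: 159651=3^7*73
Size=3^7=2187


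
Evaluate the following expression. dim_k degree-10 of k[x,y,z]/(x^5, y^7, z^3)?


Need i<5, j<7, k<3 with i+j+k=10.
For each i, j ranges over max(0,10-i-2)..min(6,10-i):
  i=0: j in [8,6] -> 0
  i=1: j in [7,6] -> 0
  i=2: j in [6,6] -> 1
  i=3: j in [5,6] -> 2
  i=4: j in [4,6] -> 3
H(10) = 0+0+1+2+3 = 6


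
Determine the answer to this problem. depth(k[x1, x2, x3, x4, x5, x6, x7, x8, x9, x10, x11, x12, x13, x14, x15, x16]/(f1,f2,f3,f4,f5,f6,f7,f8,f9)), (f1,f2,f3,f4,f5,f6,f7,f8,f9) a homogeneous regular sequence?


depth(R)=16
depth(R/I)=16-9=7


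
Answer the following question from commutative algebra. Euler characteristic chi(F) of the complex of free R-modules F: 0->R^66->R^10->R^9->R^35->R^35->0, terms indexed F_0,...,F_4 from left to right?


chi = sum (-1)^i * rank:
(-1)^0*66=66
(-1)^1*10=-10
(-1)^2*9=9
(-1)^3*35=-35
(-1)^4*35=35
chi=65


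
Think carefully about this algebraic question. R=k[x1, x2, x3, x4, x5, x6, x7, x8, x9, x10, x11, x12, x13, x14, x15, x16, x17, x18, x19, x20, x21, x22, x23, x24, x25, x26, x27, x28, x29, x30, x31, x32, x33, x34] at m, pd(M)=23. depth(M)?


pd+depth=depth(R)=34
depth=34-23=11


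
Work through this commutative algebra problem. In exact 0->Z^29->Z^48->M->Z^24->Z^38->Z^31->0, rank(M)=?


Alt sum=0:
(-1)^0*29 + (-1)^1*48 + (-1)^2*? + (-1)^3*24 + (-1)^4*38 + (-1)^5*31=0
rank(M)=36


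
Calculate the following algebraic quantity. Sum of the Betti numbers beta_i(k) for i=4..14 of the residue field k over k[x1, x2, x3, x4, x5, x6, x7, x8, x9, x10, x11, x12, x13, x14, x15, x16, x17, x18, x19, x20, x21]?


Koszul resolution: beta_i(k)=C(n,i), n=21
C(21,4)=5985, C(21,5)=20349, C(21,6)=54264, C(21,7)=116280, C(21,8)=203490, C(21,9)=293930, C(21,10)=352716, C(21,11)=352716, C(21,12)=293930, C(21,13)=203490, C(21,14)=116280
Sum=2013430


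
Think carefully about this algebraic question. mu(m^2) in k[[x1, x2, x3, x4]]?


C(n+d-1,d)=C(5,2)=10


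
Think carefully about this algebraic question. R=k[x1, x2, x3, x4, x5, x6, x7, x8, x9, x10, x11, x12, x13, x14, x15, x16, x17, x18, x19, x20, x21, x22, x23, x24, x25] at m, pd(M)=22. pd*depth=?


pd+depth=25
depth=25-22=3
pd*depth=22*3=66


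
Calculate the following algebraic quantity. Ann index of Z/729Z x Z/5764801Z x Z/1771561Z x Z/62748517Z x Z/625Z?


Exponent = lcm of the cyclic orders; pairwise coprime => product.
3^6*7^8*11^6*13^7*5^4=729*5764801*1771561*62748517*625=291978883055892738563983125


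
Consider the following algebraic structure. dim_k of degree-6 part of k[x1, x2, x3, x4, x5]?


C(d+n-1,n-1)=C(10,4)=210


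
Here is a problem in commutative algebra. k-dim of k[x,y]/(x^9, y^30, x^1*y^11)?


k[x,y]/I, I = (x^9, y^30, x^1*y^11)
Rect: 9x30=270. Corner: (9-1)x(30-11)=152.
dim = 270-152 = 118


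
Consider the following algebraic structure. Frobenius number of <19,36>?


gcd(19,36)=1 => F=ab-a-b=19*36-19-36=684-55=629


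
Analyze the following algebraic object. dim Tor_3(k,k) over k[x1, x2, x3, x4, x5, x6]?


Koszul: C(n,i)=C(6,3)=20


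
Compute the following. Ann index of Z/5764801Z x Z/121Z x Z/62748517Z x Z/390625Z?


Exponent = lcm of the cyclic orders; pairwise coprime => product.
7^8*11^2*13^7*5^8=5764801*121*62748517*390625=17097522788892248828125


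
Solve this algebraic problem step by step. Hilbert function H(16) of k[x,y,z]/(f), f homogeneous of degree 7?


C(18,2)-C(11,2)=153-55=98


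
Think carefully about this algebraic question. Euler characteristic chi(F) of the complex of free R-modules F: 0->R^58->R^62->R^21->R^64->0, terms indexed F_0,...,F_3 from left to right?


chi = sum (-1)^i * rank:
(-1)^0*58=58
(-1)^1*62=-62
(-1)^2*21=21
(-1)^3*64=-64
chi=-47


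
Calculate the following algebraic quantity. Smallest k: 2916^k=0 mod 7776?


2916^k mod 7776:
k=1: 2916
k=2: 3888
k=3: 0
First zero at k = 3


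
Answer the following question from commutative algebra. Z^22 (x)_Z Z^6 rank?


rank(M(x)N) = rank(M)*rank(N)
22*6 = 132


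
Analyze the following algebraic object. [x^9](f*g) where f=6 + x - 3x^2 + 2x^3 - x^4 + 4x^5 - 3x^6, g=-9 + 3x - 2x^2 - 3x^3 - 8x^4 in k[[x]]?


[x^9] = sum a_i*b_j, i+j=9
  4*-8=-32
  -3*-3=9
Sum=-23


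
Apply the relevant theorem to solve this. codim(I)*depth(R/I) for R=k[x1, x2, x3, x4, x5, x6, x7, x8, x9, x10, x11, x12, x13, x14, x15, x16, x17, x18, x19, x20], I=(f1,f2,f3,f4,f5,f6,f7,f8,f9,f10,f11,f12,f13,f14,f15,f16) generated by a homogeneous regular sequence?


codim=16, depth=dim(R/I)=20-16=4
Product=16*4=64


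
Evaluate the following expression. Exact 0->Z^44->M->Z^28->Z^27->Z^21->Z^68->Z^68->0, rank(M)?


Alt sum=0:
(-1)^0*44 + (-1)^1*? + (-1)^2*28 + (-1)^3*27 + (-1)^4*21 + (-1)^5*68 + (-1)^6*68=0
rank(M)=66


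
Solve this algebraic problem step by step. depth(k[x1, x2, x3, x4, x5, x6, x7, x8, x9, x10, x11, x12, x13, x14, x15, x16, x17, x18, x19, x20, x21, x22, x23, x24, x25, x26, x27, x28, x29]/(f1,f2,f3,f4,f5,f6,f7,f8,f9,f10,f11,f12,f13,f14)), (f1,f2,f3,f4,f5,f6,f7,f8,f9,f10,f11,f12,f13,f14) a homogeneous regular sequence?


depth(R)=29
depth(R/I)=29-14=15


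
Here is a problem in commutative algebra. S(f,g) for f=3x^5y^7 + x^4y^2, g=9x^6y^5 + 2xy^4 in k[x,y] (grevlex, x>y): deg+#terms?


LT(f)=3x^5y^7, LT(g)=9x^6y^5
lcm(LM)=x^6y^7
S(f,g) (scaled by 27 to clear denominators) = 9x*f - 3y^2*g = 9x^5y^2 - 6xy^6
2 terms, deg 7.
7+2=9


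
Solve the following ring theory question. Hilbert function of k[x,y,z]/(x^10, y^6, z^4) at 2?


Need i<10, j<6, k<4 with i+j+k=2.
For each i, j ranges over max(0,2-i-3)..min(5,2-i):
  i=0: j in [0,2] -> 3
  i=1: j in [0,1] -> 2
  i=2: j in [0,0] -> 1
H(2) = 3+2+1 = 6


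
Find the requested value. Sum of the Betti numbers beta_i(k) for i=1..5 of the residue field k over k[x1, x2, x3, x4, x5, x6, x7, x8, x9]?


Koszul resolution: beta_i(k)=C(n,i), n=9
C(9,1)=9, C(9,2)=36, C(9,3)=84, C(9,4)=126, C(9,5)=126
Sum=381


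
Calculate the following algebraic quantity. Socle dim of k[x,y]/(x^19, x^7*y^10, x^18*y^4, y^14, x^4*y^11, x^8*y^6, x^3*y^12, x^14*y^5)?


Socle = ann(m) = span of standard monomials u with x*u, y*u in I (staircase corners).
Minimal generators: x^19, x^18*y^4, x^14*y^5, x^8*y^6, x^7*y^10, x^4*y^11, x^3*y^12, y^14
Corners: x^2y^13, x^3y^11, x^6y^10, x^7y^9, x^13y^5, x^17y^4, x^18y^3
Socle dim=7


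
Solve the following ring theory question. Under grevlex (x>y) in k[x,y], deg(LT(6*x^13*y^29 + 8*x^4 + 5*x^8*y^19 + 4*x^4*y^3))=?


LT: 6*x^13*y^29
deg_x=13, deg_y=29
Total=13+29=42


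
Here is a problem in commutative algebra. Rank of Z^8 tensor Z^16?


rank(M(x)N) = rank(M)*rank(N)
8*16 = 128


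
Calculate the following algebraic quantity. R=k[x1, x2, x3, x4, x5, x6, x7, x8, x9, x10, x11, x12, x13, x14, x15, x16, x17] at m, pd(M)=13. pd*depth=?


pd+depth=17
depth=17-13=4
pd*depth=13*4=52


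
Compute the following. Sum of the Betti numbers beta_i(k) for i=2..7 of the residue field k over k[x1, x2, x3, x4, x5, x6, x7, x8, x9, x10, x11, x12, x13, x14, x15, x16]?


Koszul resolution: beta_i(k)=C(n,i), n=16
C(16,2)=120, C(16,3)=560, C(16,4)=1820, C(16,5)=4368, C(16,6)=8008, C(16,7)=11440
Sum=26316


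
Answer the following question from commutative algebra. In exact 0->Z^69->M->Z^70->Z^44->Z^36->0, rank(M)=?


Alt sum=0:
(-1)^0*69 + (-1)^1*? + (-1)^2*70 + (-1)^3*44 + (-1)^4*36=0
rank(M)=131


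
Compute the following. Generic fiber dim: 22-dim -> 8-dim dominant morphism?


dim(fiber)=dim(X)-dim(Y)=22-8=14


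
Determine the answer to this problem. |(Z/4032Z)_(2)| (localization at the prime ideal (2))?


2-primary part: 4032=2^6*63
Size=2^6=64


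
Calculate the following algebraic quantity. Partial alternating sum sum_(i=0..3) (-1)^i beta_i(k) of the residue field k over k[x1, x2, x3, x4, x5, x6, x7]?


Koszul resolution: beta_i(k)=C(n,i), n=7
sum_(i=0..p) (-1)^i C(n,i) = (-1)^p C(n-1,p)
(-1)^3*C(6,3) = (-1)^3*20 = -20


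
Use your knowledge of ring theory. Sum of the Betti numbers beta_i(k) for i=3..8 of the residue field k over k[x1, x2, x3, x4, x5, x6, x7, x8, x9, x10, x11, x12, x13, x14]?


Koszul resolution: beta_i(k)=C(n,i), n=14
C(14,3)=364, C(14,4)=1001, C(14,5)=2002, C(14,6)=3003, C(14,7)=3432, C(14,8)=3003
Sum=12805


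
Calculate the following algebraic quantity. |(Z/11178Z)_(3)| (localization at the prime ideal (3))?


3-primary part: 11178=3^5*46
Size=3^5=243


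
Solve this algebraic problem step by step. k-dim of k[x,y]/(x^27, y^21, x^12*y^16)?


k[x,y]/I, I = (x^27, y^21, x^12*y^16)
Rect: 27x21=567. Corner: (27-12)x(21-16)=75.
dim = 567-75 = 492


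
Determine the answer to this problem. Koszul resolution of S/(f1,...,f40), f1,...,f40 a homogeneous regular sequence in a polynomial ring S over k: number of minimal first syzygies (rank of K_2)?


Regular sequence => Koszul complex is the minimal free resolution.
Syz_1 minimally generated by Koszul relations f_i*e_j - f_j*e_i (i<j): mu(Syz_1) = beta_2 = C(m,2) = m(m-1)/2
m=40
40*39/2 = 780


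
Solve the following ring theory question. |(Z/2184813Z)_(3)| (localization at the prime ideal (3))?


3-primary part: 2184813=3^10*37
Size=3^10=59049


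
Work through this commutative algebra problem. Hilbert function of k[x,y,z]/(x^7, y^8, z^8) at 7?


Need i<7, j<8, k<8 with i+j+k=7.
For each i, j ranges over max(0,7-i-7)..min(7,7-i):
  i=0: j in [0,7] -> 8
  i=1: j in [0,6] -> 7
  i=2: j in [0,5] -> 6
  i=3: j in [0,4] -> 5
  i=4: j in [0,3] -> 4
  i=5: j in [0,2] -> 3
  i=6: j in [0,1] -> 2
H(7) = 8+7+6+5+4+3+2 = 35


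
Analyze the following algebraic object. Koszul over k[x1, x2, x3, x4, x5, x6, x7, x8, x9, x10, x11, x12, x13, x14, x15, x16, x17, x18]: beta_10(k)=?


C(n,i)=C(18,10)=43758


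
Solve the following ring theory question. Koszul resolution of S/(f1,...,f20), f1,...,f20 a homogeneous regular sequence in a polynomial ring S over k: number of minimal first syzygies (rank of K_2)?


Regular sequence => Koszul complex is the minimal free resolution.
Syz_1 minimally generated by Koszul relations f_i*e_j - f_j*e_i (i<j): mu(Syz_1) = beta_2 = C(m,2) = m(m-1)/2
m=20
20*19/2 = 190


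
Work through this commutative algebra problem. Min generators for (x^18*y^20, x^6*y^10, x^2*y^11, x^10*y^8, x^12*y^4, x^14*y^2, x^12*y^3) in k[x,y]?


Remove redundant (divisible by others).
x^18*y^20 redundant.
x^12*y^4 redundant.
Min: x^14*y^2, x^12*y^3, x^10*y^8, x^6*y^10, x^2*y^11
Count=5


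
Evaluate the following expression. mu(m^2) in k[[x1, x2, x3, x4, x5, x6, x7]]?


C(n+d-1,d)=C(8,2)=28


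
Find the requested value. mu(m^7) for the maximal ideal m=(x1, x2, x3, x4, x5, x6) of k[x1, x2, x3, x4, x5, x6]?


Graded Nakayama: mu(m^d) = dim_k (m^d/m^(d+1)) = #degree-7 monomials in 6 vars
C(n+d-1,d)=C(12,7)=792


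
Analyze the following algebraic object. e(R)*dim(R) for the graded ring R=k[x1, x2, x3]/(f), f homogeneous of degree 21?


e(R)=deg(f)=21, dim(R)=3-1=2
e*dim=21*2=42


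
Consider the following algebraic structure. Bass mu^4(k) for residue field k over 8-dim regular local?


C(n,i)=C(8,4)=70


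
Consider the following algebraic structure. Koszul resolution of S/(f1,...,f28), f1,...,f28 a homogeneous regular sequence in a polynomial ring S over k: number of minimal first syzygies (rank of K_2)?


Regular sequence => Koszul complex is the minimal free resolution.
Syz_1 minimally generated by Koszul relations f_i*e_j - f_j*e_i (i<j): mu(Syz_1) = beta_2 = C(m,2) = m(m-1)/2
m=28
28*27/2 = 378


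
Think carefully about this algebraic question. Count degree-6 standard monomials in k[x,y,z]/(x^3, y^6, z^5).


Need i<3, j<6, k<5 with i+j+k=6.
For each i, j ranges over max(0,6-i-4)..min(5,6-i):
  i=0: j in [2,5] -> 4
  i=1: j in [1,5] -> 5
  i=2: j in [0,4] -> 5
H(6) = 4+5+5 = 14


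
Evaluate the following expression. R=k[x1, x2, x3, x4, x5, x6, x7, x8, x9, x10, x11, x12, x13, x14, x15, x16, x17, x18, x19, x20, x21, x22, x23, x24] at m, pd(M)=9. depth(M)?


pd+depth=depth(R)=24
depth=24-9=15


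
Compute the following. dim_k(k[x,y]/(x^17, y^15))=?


Basis: x^i*y^j, i<17, j<15
17*15=255


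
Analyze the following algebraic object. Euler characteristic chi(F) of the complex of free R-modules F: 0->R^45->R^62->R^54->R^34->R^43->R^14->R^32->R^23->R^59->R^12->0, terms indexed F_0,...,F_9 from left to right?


chi = sum (-1)^i * rank:
(-1)^0*45=45
(-1)^1*62=-62
(-1)^2*54=54
(-1)^3*34=-34
(-1)^4*43=43
(-1)^5*14=-14
(-1)^6*32=32
(-1)^7*23=-23
(-1)^8*59=59
(-1)^9*12=-12
chi=88


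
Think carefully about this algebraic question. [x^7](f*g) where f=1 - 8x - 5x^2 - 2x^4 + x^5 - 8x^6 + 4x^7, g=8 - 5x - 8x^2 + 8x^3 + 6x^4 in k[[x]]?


[x^7] = sum a_i*b_j, i+j=7
  -2*8=-16
  1*-8=-8
  -8*-5=40
  4*8=32
Sum=48


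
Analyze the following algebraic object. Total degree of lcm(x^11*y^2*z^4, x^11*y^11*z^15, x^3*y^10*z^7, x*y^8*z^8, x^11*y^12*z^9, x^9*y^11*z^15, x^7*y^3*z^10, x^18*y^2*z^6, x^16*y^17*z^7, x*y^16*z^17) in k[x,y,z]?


lcm = componentwise max:
x: max(11,11,3,1,11,9,7,18,16,1)=18
y: max(2,11,10,8,12,11,3,2,17,16)=17
z: max(4,15,7,8,9,15,10,6,7,17)=17
Total=18+17+17=52


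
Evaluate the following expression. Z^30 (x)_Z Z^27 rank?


rank(M(x)N) = rank(M)*rank(N)
30*27 = 810


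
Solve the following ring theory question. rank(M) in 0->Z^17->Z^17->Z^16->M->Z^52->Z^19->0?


Alt sum=0:
(-1)^0*17 + (-1)^1*17 + (-1)^2*16 + (-1)^3*? + (-1)^4*52 + (-1)^5*19=0
rank(M)=49


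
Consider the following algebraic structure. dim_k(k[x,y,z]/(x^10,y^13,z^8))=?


Basis: x^iy^jz^k, i<10,j<13,k<8
10*13*8=1040


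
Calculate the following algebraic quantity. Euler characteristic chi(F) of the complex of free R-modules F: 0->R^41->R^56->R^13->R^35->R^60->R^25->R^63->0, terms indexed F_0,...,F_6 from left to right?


chi = sum (-1)^i * rank:
(-1)^0*41=41
(-1)^1*56=-56
(-1)^2*13=13
(-1)^3*35=-35
(-1)^4*60=60
(-1)^5*25=-25
(-1)^6*63=63
chi=61


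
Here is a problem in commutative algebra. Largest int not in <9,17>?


gcd(9,17)=1 => F=ab-a-b=9*17-9-17=153-26=127


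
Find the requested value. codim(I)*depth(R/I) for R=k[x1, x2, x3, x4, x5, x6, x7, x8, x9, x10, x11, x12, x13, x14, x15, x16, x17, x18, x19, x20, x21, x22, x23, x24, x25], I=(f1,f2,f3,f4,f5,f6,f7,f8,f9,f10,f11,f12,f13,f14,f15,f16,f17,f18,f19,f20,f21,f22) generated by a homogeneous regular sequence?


codim=22, depth=dim(R/I)=25-22=3
Product=22*3=66


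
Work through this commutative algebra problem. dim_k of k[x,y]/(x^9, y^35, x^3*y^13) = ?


k[x,y]/I, I = (x^9, y^35, x^3*y^13)
Rect: 9x35=315. Corner: (9-3)x(35-13)=132.
dim = 315-132 = 183


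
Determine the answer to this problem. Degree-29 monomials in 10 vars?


C(d+n-1,n-1)=C(38,9)=163011640


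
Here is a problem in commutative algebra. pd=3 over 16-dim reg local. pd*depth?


pd+depth=16
depth=16-3=13
pd*depth=3*13=39


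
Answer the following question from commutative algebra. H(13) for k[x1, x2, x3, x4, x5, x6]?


C(d+n-1,n-1)=C(18,5)=8568


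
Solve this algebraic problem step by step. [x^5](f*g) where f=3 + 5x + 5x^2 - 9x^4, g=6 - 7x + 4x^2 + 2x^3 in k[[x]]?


[x^5] = sum a_i*b_j, i+j=5
  5*2=10
  -9*-7=63
Sum=73


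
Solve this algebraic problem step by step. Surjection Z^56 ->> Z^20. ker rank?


rank(ker) = 56-20 = 36


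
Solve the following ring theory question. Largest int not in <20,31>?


gcd(20,31)=1 => F=ab-a-b=20*31-20-31=620-51=569


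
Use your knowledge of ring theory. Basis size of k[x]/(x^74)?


Basis: 1,x,...,x^73
dim=74


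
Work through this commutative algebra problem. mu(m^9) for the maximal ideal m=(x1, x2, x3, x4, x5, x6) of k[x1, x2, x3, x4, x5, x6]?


Graded Nakayama: mu(m^d) = dim_k (m^d/m^(d+1)) = #degree-9 monomials in 6 vars
C(n+d-1,d)=C(14,9)=2002


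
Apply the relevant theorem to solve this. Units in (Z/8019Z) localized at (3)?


Local ring = Z/729Z.
phi(729) = 3^5*(3-1) = 486


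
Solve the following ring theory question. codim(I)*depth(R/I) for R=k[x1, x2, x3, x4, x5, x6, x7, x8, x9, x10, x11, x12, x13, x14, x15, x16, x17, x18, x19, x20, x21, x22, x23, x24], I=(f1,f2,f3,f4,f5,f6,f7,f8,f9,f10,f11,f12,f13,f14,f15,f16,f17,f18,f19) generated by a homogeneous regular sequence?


codim=19, depth=dim(R/I)=24-19=5
Product=19*5=95


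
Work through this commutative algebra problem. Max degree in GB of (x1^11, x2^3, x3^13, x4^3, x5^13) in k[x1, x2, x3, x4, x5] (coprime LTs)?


Pure powers, coprime LTs => already GB.
Degrees: 11, 3, 13, 3, 13
Max=13


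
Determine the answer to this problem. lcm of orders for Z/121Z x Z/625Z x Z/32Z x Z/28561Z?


Exponent = lcm of the cyclic orders; pairwise coprime => product.
11^2*5^4*2^5*13^4=121*625*32*28561=69117620000


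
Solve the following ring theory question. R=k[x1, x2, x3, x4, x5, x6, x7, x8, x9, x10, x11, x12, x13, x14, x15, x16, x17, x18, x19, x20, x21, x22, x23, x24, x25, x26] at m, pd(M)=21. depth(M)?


pd+depth=depth(R)=26
depth=26-21=5


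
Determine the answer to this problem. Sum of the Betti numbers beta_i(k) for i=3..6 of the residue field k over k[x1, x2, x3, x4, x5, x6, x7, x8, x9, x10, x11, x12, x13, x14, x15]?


Koszul resolution: beta_i(k)=C(n,i), n=15
C(15,3)=455, C(15,4)=1365, C(15,5)=3003, C(15,6)=5005
Sum=9828


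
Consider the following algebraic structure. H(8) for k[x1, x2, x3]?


C(d+n-1,n-1)=C(10,2)=45


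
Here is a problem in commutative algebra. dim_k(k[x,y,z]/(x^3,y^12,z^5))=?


Basis: x^iy^jz^k, i<3,j<12,k<5
3*12*5=180


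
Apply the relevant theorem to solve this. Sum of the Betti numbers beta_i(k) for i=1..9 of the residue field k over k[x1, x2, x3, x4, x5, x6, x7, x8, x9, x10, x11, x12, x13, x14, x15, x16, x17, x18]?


Koszul resolution: beta_i(k)=C(n,i), n=18
C(18,1)=18, C(18,2)=153, C(18,3)=816, C(18,4)=3060, C(18,5)=8568, C(18,6)=18564, C(18,7)=31824, C(18,8)=43758, C(18,9)=48620
Sum=155381


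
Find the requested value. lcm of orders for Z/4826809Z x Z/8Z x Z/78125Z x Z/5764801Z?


Exponent = lcm of the cyclic orders; pairwise coprime => product.
13^6*2^3*5^7*7^8=4826809*8*78125*5764801=17390995843755625000


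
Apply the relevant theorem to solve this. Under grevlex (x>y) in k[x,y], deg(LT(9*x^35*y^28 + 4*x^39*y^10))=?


LT: 9*x^35*y^28
deg_x=35, deg_y=28
Total=35+28=63


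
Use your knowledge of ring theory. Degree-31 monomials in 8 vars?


C(d+n-1,n-1)=C(38,7)=12620256


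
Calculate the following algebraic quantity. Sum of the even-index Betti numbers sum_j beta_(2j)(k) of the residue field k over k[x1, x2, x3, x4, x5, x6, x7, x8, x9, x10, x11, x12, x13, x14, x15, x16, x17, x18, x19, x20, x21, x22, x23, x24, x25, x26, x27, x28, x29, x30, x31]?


Koszul resolution: beta_i(k)=C(n,i), n=31
sum_even C(31,i) = 2^(n-1) = 2^30 = 1073741824


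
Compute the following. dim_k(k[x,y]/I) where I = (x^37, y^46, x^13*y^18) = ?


k[x,y]/I, I = (x^37, y^46, x^13*y^18)
Rect: 37x46=1702. Corner: (37-13)x(46-18)=672.
dim = 1702-672 = 1030


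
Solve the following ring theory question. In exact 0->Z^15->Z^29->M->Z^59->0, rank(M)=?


Alt sum=0:
(-1)^0*15 + (-1)^1*29 + (-1)^2*? + (-1)^3*59=0
rank(M)=73


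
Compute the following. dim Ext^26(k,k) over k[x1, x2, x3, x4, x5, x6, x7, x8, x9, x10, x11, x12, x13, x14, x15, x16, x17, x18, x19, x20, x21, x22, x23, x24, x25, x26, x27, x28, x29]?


C(n,i)=C(29,26)=3654


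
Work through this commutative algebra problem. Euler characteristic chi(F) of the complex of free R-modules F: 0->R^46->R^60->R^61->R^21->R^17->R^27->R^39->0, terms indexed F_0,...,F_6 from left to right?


chi = sum (-1)^i * rank:
(-1)^0*46=46
(-1)^1*60=-60
(-1)^2*61=61
(-1)^3*21=-21
(-1)^4*17=17
(-1)^5*27=-27
(-1)^6*39=39
chi=55


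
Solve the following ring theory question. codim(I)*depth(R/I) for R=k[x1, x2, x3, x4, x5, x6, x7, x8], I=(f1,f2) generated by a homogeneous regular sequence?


codim=2, depth=dim(R/I)=8-2=6
Product=2*6=12


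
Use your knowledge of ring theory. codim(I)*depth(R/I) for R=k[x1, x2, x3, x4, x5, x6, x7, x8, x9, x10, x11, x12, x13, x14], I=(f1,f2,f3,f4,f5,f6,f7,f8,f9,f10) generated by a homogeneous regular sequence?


codim=10, depth=dim(R/I)=14-10=4
Product=10*4=40


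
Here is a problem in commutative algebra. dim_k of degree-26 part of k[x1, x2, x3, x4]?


C(d+n-1,n-1)=C(29,3)=3654


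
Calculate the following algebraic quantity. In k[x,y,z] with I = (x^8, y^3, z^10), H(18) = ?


Need i<8, j<3, k<10 with i+j+k=18.
For each i, j ranges over max(0,18-i-9)..min(2,18-i):
  i=0: j in [9,2] -> 0
  i=1: j in [8,2] -> 0
  i=2: j in [7,2] -> 0
  i=3: j in [6,2] -> 0
  i=4: j in [5,2] -> 0
  i=5: j in [4,2] -> 0
  i=6: j in [3,2] -> 0
  i=7: j in [2,2] -> 1
H(18) = 0+0+0+0+0+0+0+1 = 1


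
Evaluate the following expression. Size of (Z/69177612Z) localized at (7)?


7-primary part: 69177612=7^8*12
Size=7^8=5764801


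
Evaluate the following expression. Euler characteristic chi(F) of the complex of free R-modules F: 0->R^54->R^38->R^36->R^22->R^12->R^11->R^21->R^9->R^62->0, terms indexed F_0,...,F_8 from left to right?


chi = sum (-1)^i * rank:
(-1)^0*54=54
(-1)^1*38=-38
(-1)^2*36=36
(-1)^3*22=-22
(-1)^4*12=12
(-1)^5*11=-11
(-1)^6*21=21
(-1)^7*9=-9
(-1)^8*62=62
chi=105


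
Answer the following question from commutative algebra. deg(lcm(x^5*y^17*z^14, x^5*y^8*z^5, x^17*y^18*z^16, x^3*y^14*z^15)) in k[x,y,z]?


lcm = componentwise max:
x: max(5,5,17,3)=17
y: max(17,8,18,14)=18
z: max(14,5,16,15)=16
Total=17+18+16=51


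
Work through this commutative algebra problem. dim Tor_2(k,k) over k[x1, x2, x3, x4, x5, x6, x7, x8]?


Koszul: C(n,i)=C(8,2)=28


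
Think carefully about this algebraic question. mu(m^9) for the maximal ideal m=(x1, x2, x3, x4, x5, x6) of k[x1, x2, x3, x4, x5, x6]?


Graded Nakayama: mu(m^d) = dim_k (m^d/m^(d+1)) = #degree-9 monomials in 6 vars
C(n+d-1,d)=C(14,9)=2002


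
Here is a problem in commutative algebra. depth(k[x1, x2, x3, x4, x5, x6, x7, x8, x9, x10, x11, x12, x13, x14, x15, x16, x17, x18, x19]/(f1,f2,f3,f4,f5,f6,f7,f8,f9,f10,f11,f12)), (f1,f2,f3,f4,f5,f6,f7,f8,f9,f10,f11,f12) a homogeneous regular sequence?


depth(R)=19
depth(R/I)=19-12=7


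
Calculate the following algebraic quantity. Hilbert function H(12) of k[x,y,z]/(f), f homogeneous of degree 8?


C(14,2)-C(6,2)=91-15=76


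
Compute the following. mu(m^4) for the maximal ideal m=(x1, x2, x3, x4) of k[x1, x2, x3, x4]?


Graded Nakayama: mu(m^d) = dim_k (m^d/m^(d+1)) = #degree-4 monomials in 4 vars
C(n+d-1,d)=C(7,4)=35


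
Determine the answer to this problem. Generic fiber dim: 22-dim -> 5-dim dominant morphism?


dim(fiber)=dim(X)-dim(Y)=22-5=17


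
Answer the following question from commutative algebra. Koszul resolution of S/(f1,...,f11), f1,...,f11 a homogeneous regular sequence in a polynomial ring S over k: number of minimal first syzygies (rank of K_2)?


Regular sequence => Koszul complex is the minimal free resolution.
Syz_1 minimally generated by Koszul relations f_i*e_j - f_j*e_i (i<j): mu(Syz_1) = beta_2 = C(m,2) = m(m-1)/2
m=11
11*10/2 = 55


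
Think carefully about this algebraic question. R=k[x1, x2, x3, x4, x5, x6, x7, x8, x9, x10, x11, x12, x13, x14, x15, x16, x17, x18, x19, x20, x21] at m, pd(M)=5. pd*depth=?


pd+depth=21
depth=21-5=16
pd*depth=5*16=80


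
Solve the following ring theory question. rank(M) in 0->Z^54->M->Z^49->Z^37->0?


Alt sum=0:
(-1)^0*54 + (-1)^1*? + (-1)^2*49 + (-1)^3*37=0
rank(M)=66


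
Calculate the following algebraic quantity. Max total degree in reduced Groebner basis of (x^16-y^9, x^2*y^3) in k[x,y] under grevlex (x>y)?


LT(f1)=x^16, LT(f2)=x^2y^3, lcm=x^16y^3
S(f1,f2) = y^3*f1 - x^14*f2 = -y^12
Reduced GB = {f1, f2, y^12}; degrees 16, 5, 12
Max = 16


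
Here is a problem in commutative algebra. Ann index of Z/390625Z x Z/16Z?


Exponent = lcm of the cyclic orders; pairwise coprime => product.
5^8*2^4=390625*16=6250000


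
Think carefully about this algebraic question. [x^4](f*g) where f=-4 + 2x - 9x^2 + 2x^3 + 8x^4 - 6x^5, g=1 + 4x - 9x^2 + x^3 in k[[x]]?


[x^4] = sum a_i*b_j, i+j=4
  2*1=2
  -9*-9=81
  2*4=8
  8*1=8
Sum=99


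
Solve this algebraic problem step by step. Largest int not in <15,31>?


gcd(15,31)=1 => F=ab-a-b=15*31-15-31=465-46=419


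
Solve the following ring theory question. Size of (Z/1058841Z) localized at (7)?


7-primary part: 1058841=7^6*9
Size=7^6=117649


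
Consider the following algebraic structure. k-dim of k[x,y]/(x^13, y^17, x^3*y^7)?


k[x,y]/I, I = (x^13, y^17, x^3*y^7)
Rect: 13x17=221. Corner: (13-3)x(17-7)=100.
dim = 221-100 = 121


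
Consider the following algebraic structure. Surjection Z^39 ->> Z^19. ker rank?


rank(ker) = 39-19 = 20


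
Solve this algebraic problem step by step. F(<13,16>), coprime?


gcd(13,16)=1 => F=ab-a-b=13*16-13-16=208-29=179


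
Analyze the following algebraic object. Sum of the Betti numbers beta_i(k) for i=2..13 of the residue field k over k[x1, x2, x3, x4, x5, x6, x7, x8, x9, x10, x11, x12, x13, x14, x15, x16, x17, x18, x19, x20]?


Koszul resolution: beta_i(k)=C(n,i), n=20
C(20,2)=190, C(20,3)=1140, C(20,4)=4845, C(20,5)=15504, C(20,6)=38760, C(20,7)=77520, C(20,8)=125970, C(20,9)=167960, C(20,10)=184756, C(20,11)=167960, C(20,12)=125970, C(20,13)=77520
Sum=988095


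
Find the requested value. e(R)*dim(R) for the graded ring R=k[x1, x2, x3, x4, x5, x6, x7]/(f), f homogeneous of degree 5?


e(R)=deg(f)=5, dim(R)=7-1=6
e*dim=5*6=30


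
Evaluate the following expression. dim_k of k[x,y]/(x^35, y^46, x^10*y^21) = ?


k[x,y]/I, I = (x^35, y^46, x^10*y^21)
Rect: 35x46=1610. Corner: (35-10)x(46-21)=625.
dim = 1610-625 = 985


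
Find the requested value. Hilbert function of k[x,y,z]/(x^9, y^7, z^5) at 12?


Need i<9, j<7, k<5 with i+j+k=12.
For each i, j ranges over max(0,12-i-4)..min(6,12-i):
  i=0: j in [8,6] -> 0
  i=1: j in [7,6] -> 0
  i=2: j in [6,6] -> 1
  i=3: j in [5,6] -> 2
  i=4: j in [4,6] -> 3
  i=5: j in [3,6] -> 4
  i=6: j in [2,6] -> 5
  i=7: j in [1,5] -> 5
  i=8: j in [0,4] -> 5
H(12) = 0+0+1+2+3+4+5+5+5 = 25


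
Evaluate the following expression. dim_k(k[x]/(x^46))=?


Basis: 1,x,...,x^45
dim=46


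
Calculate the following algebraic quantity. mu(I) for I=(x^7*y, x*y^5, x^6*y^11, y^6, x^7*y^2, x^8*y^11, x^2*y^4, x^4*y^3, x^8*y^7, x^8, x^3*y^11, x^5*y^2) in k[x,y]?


Remove redundant (divisible by others).
x^3*y^11 redundant.
x^6*y^11 redundant.
x^8*y^11 redundant.
x^8*y^7 redundant.
x^7*y^2 redundant.
Min: x^8, x^7*y, x^5*y^2, x^4*y^3, x^2*y^4, x*y^5, y^6
Count=7


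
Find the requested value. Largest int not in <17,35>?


gcd(17,35)=1 => F=ab-a-b=17*35-17-35=595-52=543


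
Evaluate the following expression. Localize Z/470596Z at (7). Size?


7-primary part: 470596=7^6*4
Size=7^6=117649


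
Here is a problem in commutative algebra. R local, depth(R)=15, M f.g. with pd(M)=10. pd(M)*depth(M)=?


pd+depth=15
depth=15-10=5
pd*depth=10*5=50


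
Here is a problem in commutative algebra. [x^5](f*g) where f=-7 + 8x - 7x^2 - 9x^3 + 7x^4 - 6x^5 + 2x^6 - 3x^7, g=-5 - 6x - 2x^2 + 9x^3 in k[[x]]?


[x^5] = sum a_i*b_j, i+j=5
  -7*9=-63
  -9*-2=18
  7*-6=-42
  -6*-5=30
Sum=-57


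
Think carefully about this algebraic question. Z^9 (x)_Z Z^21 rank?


rank(M(x)N) = rank(M)*rank(N)
9*21 = 189


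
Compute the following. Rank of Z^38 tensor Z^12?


rank(M(x)N) = rank(M)*rank(N)
38*12 = 456


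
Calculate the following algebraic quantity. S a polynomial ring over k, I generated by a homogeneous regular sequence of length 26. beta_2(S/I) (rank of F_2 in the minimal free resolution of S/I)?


Regular sequence => Koszul complex is the minimal free resolution.
Syz_1 minimally generated by Koszul relations f_i*e_j - f_j*e_i (i<j): mu(Syz_1) = beta_2 = C(m,2) = m(m-1)/2
m=26
26*25/2 = 325


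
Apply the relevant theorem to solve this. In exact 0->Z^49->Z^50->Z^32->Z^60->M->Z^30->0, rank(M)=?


Alt sum=0:
(-1)^0*49 + (-1)^1*50 + (-1)^2*32 + (-1)^3*60 + (-1)^4*? + (-1)^5*30=0
rank(M)=59


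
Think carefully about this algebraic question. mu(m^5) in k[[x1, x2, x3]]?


C(n+d-1,d)=C(7,5)=21


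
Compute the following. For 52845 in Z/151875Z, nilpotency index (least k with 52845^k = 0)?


52845^k mod 151875:
k=1: 52845
k=2: 68400
k=3: 124875
k=4: 50625
k=5: 0
First zero at k = 5


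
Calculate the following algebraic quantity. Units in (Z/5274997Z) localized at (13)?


Local ring = Z/2197Z.
phi(2197) = 13^2*(13-1) = 2028


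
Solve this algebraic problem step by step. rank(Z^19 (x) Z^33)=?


rank(M(x)N) = rank(M)*rank(N)
19*33 = 627


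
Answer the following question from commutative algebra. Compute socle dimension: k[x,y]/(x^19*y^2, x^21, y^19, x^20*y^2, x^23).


Socle = ann(m) = span of standard monomials u with x*u, y*u in I (staircase corners).
Redundant generators: x^20*y^2, x^23
Minimal generators: x^21, x^19*y^2, y^19
Corners: x^18y^18, x^20y
Socle dim=2


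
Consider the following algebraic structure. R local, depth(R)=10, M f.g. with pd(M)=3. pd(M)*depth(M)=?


pd+depth=10
depth=10-3=7
pd*depth=3*7=21


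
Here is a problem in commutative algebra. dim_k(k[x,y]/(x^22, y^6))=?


Basis: x^i*y^j, i<22, j<6
22*6=132


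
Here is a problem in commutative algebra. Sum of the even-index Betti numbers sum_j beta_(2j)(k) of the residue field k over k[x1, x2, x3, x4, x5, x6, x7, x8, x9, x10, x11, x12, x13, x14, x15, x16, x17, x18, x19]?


Koszul resolution: beta_i(k)=C(n,i), n=19
sum_even C(19,i) = 2^(n-1) = 2^18 = 262144


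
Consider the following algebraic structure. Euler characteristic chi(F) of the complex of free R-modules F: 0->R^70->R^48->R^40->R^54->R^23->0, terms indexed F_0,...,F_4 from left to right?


chi = sum (-1)^i * rank:
(-1)^0*70=70
(-1)^1*48=-48
(-1)^2*40=40
(-1)^3*54=-54
(-1)^4*23=23
chi=31


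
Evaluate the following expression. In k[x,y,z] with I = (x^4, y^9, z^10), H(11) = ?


Need i<4, j<9, k<10 with i+j+k=11.
For each i, j ranges over max(0,11-i-9)..min(8,11-i):
  i=0: j in [2,8] -> 7
  i=1: j in [1,8] -> 8
  i=2: j in [0,8] -> 9
  i=3: j in [0,8] -> 9
H(11) = 7+8+9+9 = 33


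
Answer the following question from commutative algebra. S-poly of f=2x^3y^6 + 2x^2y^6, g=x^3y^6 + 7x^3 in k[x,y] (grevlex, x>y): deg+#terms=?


LT(f)=2x^3y^6, LT(g)=x^3y^6
lcm(LM)=x^3y^6
S(f,g) (scaled by 2 to clear denominators) = 1*f - 2*g = 2x^2y^6 - 14x^3
2 terms, deg 8.
8+2=10
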